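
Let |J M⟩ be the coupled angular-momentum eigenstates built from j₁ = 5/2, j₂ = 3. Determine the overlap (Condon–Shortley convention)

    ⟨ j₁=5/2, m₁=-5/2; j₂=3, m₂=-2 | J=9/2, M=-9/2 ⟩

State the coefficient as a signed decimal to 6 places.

-0.674200

j₁+j₂−J=1  J+j₁−j₂=4  J−j₁+j₂=5  j₁+j₂+J+1=11
(j₁±m₁, j₂±m₂, J±M) = (0,5,1,5,0,9)
P² = 41472000/11
sum k=1..1:
  [1] −1/2880 = -1/2880
S = -1/2880
C² = P²·S² = 5/11 ; C = -0.674200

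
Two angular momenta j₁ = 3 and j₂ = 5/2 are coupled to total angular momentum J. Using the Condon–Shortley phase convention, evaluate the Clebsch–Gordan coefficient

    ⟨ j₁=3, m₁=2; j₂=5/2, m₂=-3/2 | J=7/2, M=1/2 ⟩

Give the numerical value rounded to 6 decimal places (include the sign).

+√(20/63) = +0.563436

√[8·2!4!3!/10! · 5!1!1!4!4!3!] = √(9216/35)
  +(−1)^0/∏(0,2,1,1,3,2)! = 1/24  (running 1/24)
  +(−1)^1/∏(1,1,0,0,4,3)! = -1/144  (running 5/144)
⟨..|..⟩ = √(9216/35)·(5/144) = +0.563436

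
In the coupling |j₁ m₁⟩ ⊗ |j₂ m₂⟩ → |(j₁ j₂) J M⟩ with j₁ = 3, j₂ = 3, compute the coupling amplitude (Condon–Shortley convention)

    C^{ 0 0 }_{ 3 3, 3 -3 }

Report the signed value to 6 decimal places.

j₁+j₂−J=6  J+j₁−j₂=0  J−j₁+j₂=0  j₁+j₂+J+1=7
(j₁±m₁, j₂±m₂, J±M) = (6,0,0,6,0,0)
P² = 518400/7
sum k=0..0:
  [0] +1/720 = 1/720
S = 1/720
C² = P²·S² = 1/7 ; C = +0.377964

+√(1/7) = +0.377964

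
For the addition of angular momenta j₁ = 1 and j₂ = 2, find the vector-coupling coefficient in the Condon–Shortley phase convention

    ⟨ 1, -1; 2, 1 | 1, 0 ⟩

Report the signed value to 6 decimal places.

+0.547723

√[3·2!0!2!/5! · 0!2!3!1!1!1!] = √(6/5)
  +(−1)^2/∏(2,0,0,1,0,1)! = 1/2  (running 1/2)
⟨..|..⟩ = √(6/5)·(1/2) = +0.547723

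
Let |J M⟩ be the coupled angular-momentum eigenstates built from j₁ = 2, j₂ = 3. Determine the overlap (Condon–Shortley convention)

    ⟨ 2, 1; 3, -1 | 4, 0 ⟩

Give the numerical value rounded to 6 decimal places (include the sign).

+0.597614  (= +√(5/14))

triangle: 1!*3!*5!/10! = 720/3628800
(j±m)!: 3!*1!*2!*4!*4!*4! = 165888
prefactor² = (2J+1)*Δ*N² = 10368/35
  k=0: +1/(0!*1!*1!*2!*2!*3!) = 1/24
  k=1: −1/(1!*0!*0!*1!*3!*4!) = -1/144
Σ = 5/144  ⇒  CG² = 10368/35*5/144² = 5/14
CG = +√(5/14) = +0.597614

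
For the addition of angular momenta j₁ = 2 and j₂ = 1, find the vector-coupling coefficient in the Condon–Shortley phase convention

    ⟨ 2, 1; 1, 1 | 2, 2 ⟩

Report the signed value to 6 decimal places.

j₁+j₂−J=1  J+j₁−j₂=3  J−j₁+j₂=1  j₁+j₂+J+1=6
(j₁±m₁, j₂±m₂, J±M) = (3,1,2,0,4,0)
P² = 12
sum k=1..1:
  [1] −1/6 = -1/6
S = -1/6
C² = P²·S² = 1/3 ; C = -0.577350

-0.577350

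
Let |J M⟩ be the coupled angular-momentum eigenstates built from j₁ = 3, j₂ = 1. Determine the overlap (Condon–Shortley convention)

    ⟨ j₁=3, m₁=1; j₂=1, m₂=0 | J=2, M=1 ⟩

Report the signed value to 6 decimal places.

triangle: 2!×4!×0!/7! = 48/5040
(j±m)!: 4!×2!×1!×1!×3!×1! = 288
prefactor² = (2J+1)×Δ×N² = 96/7
  k=1: −1/(1!×1!×1!×0!×3!×0!) = -1/6
Σ = -1/6  ⇒  CG² = 96/7×(-1/6)² = 8/21
CG = −√(8/21) = -0.617213

−√(8/21) = -0.617213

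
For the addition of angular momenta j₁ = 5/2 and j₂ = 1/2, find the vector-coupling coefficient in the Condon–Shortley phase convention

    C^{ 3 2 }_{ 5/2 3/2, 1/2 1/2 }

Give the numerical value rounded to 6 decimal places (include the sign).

+√(5/6) = +0.912871

√[7·0!5!1!/7! · 4!1!1!0!5!1!] = √(480)
  +(−1)^0/∏(0,0,1,1,4,0)! = 1/24  (running 1/24)
⟨..|..⟩ = √(480)·(1/24) = +0.912871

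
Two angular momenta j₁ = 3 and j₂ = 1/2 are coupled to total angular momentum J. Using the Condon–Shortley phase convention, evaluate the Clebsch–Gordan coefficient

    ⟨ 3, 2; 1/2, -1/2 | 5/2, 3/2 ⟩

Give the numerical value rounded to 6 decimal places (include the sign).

+0.845154  (= +√(5/7))

√[6·1!5!0!/7! · 5!1!0!1!4!1!] = √(2880/7)
  +(−1)^0/∏(0,1,1,0,4,0)! = 1/24  (running 1/24)
⟨..|..⟩ = √(2880/7)·(1/24) = +0.845154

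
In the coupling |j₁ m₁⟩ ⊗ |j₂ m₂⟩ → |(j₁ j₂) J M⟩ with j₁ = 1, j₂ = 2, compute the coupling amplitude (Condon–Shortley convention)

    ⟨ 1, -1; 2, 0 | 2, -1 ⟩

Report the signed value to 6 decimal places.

-0.707107  (= −√(1/2))

triangle: 1!·1!·3!/6! = 6/720
(j±m)!: 0!·2!·2!·2!·1!·3! = 48
prefactor² = (2J+1)·Δ·N² = 2
  k=1: −1/(1!·0!·1!·1!·0!·2!) = -1/2
Σ = -1/2  ⇒  CG² = 2·(-1/2)² = 1/2
CG = −√(1/2) = -0.707107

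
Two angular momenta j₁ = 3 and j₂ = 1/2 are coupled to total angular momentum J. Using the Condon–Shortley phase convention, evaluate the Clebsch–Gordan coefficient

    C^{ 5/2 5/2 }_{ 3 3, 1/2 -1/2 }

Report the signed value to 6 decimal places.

√[6·1!5!0!/7! · 6!0!0!1!5!0!] = √(86400/7)
  +(−1)^0/∏(0,1,0,0,5,0)! = 1/120  (running 1/120)
⟨..|..⟩ = √(86400/7)·(1/120) = +0.925820

+√(6/7) = +0.925820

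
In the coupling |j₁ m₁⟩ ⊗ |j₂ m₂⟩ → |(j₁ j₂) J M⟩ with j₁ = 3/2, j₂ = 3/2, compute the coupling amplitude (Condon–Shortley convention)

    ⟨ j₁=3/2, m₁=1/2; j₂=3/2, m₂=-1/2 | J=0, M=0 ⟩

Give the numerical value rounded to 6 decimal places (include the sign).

j₁+j₂−J=3  J+j₁−j₂=0  J−j₁+j₂=0  j₁+j₂+J+1=4
(j₁±m₁, j₂±m₂, J±M) = (2,1,1,2,0,0)
P² = 1
sum k=1..1:
  [1] −1/2 = -1/2
S = -1/2
C² = P²·S² = 1/4 ; C = -0.500000

-0.500000  (= −√(1/4))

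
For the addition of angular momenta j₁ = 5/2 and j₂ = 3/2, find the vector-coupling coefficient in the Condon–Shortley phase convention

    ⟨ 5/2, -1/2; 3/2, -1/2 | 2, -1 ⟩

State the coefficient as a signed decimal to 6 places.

√[5·2!3!1!/7! · 2!3!1!2!1!3!] = √(12/7)
  +(−1)^0/∏(0,2,3,1,0,0)! = 1/12  (running 1/12)
  +(−1)^1/∏(1,1,2,0,1,1)! = -1/2  (running -5/12)
⟨..|..⟩ = √(12/7)·(-5/12) = -0.545545

−√(25/84) ≈ -0.545545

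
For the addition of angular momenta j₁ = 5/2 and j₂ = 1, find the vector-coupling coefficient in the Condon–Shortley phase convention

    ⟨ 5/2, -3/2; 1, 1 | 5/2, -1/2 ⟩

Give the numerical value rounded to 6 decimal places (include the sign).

√[6·1!4!1!/7! · 1!4!2!0!2!3!] = √(576/35)
  +(−1)^1/∏(1,0,3,1,1,0)! = -1/6  (running -1/6)
⟨..|..⟩ = √(576/35)·(-1/6) = -0.676123

-0.676123  (= −√(16/35))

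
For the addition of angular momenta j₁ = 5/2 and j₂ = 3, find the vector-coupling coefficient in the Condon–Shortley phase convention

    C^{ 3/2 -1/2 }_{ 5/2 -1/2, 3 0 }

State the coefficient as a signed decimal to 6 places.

+√(4/35) ≈ +0.338062

triangle: 4!·1!·2!/8! = 48/40320
(j±m)!: 2!·3!·3!·3!·1!·2! = 864
prefactor² = (2J+1)·Δ·N² = 144/35
  k=2: +1/(2!·2!·1!·1!·0!·1!) = 1/4
  k=3: −1/(3!·1!·0!·0!·1!·2!) = -1/12
Σ = 1/6  ⇒  CG² = 144/35·1/6² = 4/35
CG = +√(4/35) = +0.338062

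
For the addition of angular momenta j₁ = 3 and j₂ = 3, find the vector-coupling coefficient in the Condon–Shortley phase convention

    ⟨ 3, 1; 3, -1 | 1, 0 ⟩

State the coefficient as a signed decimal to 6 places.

triangle: 5!×1!×1!/8! = 120/40320
(j±m)!: 4!×2!×2!×4!×1!×1! = 2304
prefactor² = (2J+1)×Δ×N² = 144/7
  k=1: −1/(1!×4!×1!×1!×0!×0!) = -1/24
  k=2: +1/(2!×3!×0!×0!×1!×1!) = 1/12
Σ = 1/24  ⇒  CG² = 144/7×1/24² = 1/28
CG = +√(1/28) = +0.188982

+√(1/28) ≈ +0.188982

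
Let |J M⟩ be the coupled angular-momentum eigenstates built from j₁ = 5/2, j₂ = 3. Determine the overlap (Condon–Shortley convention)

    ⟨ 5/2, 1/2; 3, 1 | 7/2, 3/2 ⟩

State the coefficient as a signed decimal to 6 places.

-0.487950

triangle: 2!·3!·4!/10! = 288/3628800
(j±m)!: 3!·2!·4!·2!·5!·2! = 138240
prefactor² = (2J+1)·Δ·N² = 3072/35
  k=0: +1/(0!·2!·2!·4!·1!·0!) = 1/96
  k=1: −1/(1!·1!·1!·3!·2!·1!) = -1/12
  k=2: +1/(2!·0!·0!·2!·3!·2!) = 1/48
Σ = -5/96  ⇒  CG² = 3072/35·(-5/96)² = 5/21
CG = −√(5/21) = -0.487950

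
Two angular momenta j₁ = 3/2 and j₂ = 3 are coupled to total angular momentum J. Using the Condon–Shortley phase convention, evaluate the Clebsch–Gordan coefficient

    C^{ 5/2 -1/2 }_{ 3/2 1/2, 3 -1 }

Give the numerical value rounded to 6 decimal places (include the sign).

triangle: 2!·1!·4!/8! = 48/40320
(j±m)!: 2!·1!·2!·4!·2!·3! = 1152
prefactor² = (2J+1)·Δ·N² = 288/35
  k=0: +1/(0!·2!·1!·2!·0!·2!) = 1/8
  k=1: −1/(1!·1!·0!·1!·1!·3!) = -1/6
Σ = -1/24  ⇒  CG² = 288/35·(-1/24)² = 1/70
CG = −√(1/70) = -0.119523

−√(1/70) ≈ -0.119523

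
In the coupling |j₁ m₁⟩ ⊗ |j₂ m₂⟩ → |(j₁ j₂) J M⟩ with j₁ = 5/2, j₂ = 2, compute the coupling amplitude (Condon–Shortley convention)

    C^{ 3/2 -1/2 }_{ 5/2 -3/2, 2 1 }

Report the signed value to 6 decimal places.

+0.138013

j₁+j₂−J=3  J+j₁−j₂=2  J−j₁+j₂=1  j₁+j₂+J+1=7
(j₁±m₁, j₂±m₂, J±M) = (1,4,3,1,1,2)
P² = 96/35
sum k=2..3:
  [2] +1/4 = 1/4
  [3] −1/6 = -1/6
S = 1/12
C² = P²·S² = 2/105 ; C = +0.138013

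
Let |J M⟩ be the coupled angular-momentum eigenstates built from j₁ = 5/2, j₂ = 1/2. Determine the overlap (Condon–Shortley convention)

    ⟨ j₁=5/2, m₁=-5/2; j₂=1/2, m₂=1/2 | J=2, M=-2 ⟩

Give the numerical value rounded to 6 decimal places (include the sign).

−√(5/6) ≈ -0.912871

triangle: 1!·4!·0!/6! = 24/720
(j±m)!: 0!·5!·1!·0!·0!·4! = 2880
prefactor² = (2J+1)·Δ·N² = 480
  k=1: −1/(1!·0!·4!·0!·0!·0!) = -1/24
Σ = -1/24  ⇒  CG² = 480·(-1/24)² = 5/6
CG = −√(5/6) = -0.912871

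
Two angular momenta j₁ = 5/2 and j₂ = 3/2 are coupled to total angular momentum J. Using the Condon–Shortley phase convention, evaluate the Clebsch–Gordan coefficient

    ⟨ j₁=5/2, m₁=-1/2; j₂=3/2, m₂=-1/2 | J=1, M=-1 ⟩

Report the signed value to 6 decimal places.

j₁+j₂−J=3  J+j₁−j₂=2  J−j₁+j₂=0  j₁+j₂+J+1=6
(j₁±m₁, j₂±m₂, J±M) = (2,3,1,2,0,2)
P² = 12/5
sum k=1..1:
  [1] −1/4 = -1/4
S = -1/4
C² = P²·S² = 3/20 ; C = -0.387298

-0.387298  (= −√(3/20))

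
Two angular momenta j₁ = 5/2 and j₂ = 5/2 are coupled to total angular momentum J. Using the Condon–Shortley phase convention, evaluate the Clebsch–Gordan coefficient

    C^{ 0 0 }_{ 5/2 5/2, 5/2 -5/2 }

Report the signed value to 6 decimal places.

j₁+j₂−J=5  J+j₁−j₂=0  J−j₁+j₂=0  j₁+j₂+J+1=6
(j₁±m₁, j₂±m₂, J±M) = (5,0,0,5,0,0)
P² = 2400
sum k=0..0:
  [0] +1/120 = 1/120
S = 1/120
C² = P²·S² = 1/6 ; C = +0.408248

+√(1/6) ≈ +0.408248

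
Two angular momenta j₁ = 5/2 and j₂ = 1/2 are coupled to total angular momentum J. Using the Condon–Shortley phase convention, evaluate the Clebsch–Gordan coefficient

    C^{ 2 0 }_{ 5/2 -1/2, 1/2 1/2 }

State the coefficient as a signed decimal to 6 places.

−√(1/2) = -0.707107

j₁+j₂−J=1  J+j₁−j₂=4  J−j₁+j₂=0  j₁+j₂+J+1=6
(j₁±m₁, j₂±m₂, J±M) = (2,3,1,0,2,2)
P² = 8
sum k=1..1:
  [1] −1/4 = -1/4
S = -1/4
C² = P²·S² = 1/2 ; C = -0.707107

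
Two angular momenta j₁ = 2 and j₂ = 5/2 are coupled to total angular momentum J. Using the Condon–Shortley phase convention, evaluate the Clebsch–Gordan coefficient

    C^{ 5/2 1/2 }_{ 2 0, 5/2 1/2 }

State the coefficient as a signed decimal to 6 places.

−√(8/35) = -0.478091

j₁+j₂−J=2  J+j₁−j₂=2  J−j₁+j₂=3  j₁+j₂+J+1=8
(j₁±m₁, j₂±m₂, J±M) = (2,2,3,2,3,2)
P² = 72/35
sum k=0..2:
  [0] +1/24 = 1/24
  [1] −1/2 = -1/2
  [2] +1/8 = 1/8
S = -1/3
C² = P²·S² = 8/35 ; C = -0.478091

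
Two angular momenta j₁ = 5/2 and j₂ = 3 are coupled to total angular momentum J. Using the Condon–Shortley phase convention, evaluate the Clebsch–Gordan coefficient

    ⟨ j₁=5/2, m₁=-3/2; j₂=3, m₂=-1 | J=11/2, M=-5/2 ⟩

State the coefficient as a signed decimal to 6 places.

+√(5/11) = +0.674200

j₁+j₂−J=0  J+j₁−j₂=5  J−j₁+j₂=6  j₁+j₂+J+1=12
(j₁±m₁, j₂±m₂, J±M) = (1,4,2,4,3,8)
P² = 6635520/11
sum k=0..0:
  [0] +1/1152 = 1/1152
S = 1/1152
C² = P²·S² = 5/11 ; C = +0.674200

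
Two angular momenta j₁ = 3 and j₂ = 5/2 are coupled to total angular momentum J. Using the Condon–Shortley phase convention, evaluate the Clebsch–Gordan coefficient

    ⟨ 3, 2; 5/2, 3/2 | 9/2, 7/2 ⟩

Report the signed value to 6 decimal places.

j₁+j₂−J=1  J+j₁−j₂=5  J−j₁+j₂=4  j₁+j₂+J+1=11
(j₁±m₁, j₂±m₂, J±M) = (5,1,4,1,8,1)
P² = 921600/11
sum k=0..1:
  [0] +1/576 = 1/576
  [1] −1/720 = -1/720
S = 1/2880
C² = P²·S² = 1/99 ; C = +0.100504

+√(1/99) = +0.100504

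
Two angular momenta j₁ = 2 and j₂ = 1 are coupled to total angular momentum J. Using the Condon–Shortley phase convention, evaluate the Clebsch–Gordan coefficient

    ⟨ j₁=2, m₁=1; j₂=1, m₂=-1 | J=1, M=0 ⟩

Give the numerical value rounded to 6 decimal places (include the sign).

+√(3/10) ≈ +0.547723

triangle: 2!×2!×0!/5! = 4/120
(j±m)!: 3!×1!×0!×2!×1!×1! = 12
prefactor² = (2J+1)×Δ×N² = 6/5
  k=0: +1/(0!×2!×1!×0!×1!×0!) = 1/2
Σ = 1/2  ⇒  CG² = 6/5×1/2² = 3/10
CG = +√(3/10) = +0.547723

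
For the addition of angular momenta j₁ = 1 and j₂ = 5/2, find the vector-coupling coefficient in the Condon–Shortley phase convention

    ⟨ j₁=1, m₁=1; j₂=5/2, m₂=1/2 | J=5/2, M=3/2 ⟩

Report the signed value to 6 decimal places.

+0.676123  (= +√(16/35))

j₁+j₂−J=1  J+j₁−j₂=1  J−j₁+j₂=4  j₁+j₂+J+1=7
(j₁±m₁, j₂±m₂, J±M) = (2,0,3,2,4,1)
P² = 576/35
sum k=0..0:
  [0] +1/6 = 1/6
S = 1/6
C² = P²·S² = 16/35 ; C = +0.676123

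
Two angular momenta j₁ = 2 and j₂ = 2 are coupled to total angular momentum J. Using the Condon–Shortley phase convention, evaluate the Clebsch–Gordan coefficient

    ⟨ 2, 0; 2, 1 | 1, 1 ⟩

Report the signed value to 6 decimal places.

+0.547723

j₁+j₂−J=3  J+j₁−j₂=1  J−j₁+j₂=1  j₁+j₂+J+1=6
(j₁±m₁, j₂±m₂, J±M) = (2,2,3,1,2,0)
P² = 6/5
sum k=2..2:
  [2] +1/2 = 1/2
S = 1/2
C² = P²·S² = 3/10 ; C = +0.547723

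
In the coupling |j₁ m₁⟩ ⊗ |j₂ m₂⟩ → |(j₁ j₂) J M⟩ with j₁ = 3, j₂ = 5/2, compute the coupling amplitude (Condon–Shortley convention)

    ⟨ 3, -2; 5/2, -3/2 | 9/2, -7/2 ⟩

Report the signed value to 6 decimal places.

-0.100504

√[10·1!5!4!/11! · 1!5!1!4!1!8!] = √(921600/11)
  +(−1)^0/∏(0,1,5,1,0,3)! = 1/720  (running 1/720)
  +(−1)^1/∏(1,0,4,0,1,4)! = -1/576  (running -1/2880)
⟨..|..⟩ = √(921600/11)·(-1/2880) = -0.100504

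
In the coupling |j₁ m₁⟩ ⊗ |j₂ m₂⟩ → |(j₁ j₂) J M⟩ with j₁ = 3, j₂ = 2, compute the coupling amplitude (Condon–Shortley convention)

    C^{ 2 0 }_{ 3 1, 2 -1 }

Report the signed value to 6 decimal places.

j₁+j₂−J=3  J+j₁−j₂=3  J−j₁+j₂=1  j₁+j₂+J+1=8
(j₁±m₁, j₂±m₂, J±M) = (4,2,1,3,2,2)
P² = 36/7
sum k=0..1:
  [0] +1/12 = 1/12
  [1] −1/4 = -1/4
S = -1/6
C² = P²·S² = 1/7 ; C = -0.377964

−√(1/7) ≈ -0.377964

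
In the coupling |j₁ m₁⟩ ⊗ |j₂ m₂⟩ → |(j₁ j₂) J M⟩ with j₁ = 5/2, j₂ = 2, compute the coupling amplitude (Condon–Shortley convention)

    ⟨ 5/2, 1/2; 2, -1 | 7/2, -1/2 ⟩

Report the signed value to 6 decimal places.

j₁+j₂−J=1  J+j₁−j₂=4  J−j₁+j₂=3  j₁+j₂+J+1=9
(j₁±m₁, j₂±m₂, J±M) = (3,2,1,3,3,4)
P² = 1152/35
sum k=0..1:
  [0] +1/8 = 1/8
  [1] −1/36 = -1/36
S = 7/72
C² = P²·S² = 14/45 ; C = +0.557773

+0.557773  (= +√(14/45))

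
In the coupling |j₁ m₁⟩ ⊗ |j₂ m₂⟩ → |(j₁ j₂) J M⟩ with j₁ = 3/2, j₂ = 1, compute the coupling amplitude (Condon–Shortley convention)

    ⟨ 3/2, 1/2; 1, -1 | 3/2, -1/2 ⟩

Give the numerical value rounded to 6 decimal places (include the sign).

+0.730297  (= +√(8/15))

√[4·1!2!1!/5! · 2!1!0!2!1!2!] = √(8/15)
  +(−1)^0/∏(0,1,1,0,1,1)! = 1  (running 1)
⟨..|..⟩ = √(8/15)·(1) = +0.730297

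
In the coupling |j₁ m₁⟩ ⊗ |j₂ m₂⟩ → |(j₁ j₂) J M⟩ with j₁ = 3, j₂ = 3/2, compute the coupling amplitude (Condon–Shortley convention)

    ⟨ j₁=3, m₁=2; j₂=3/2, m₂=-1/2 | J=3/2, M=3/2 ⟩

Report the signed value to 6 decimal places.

-0.534522

j₁+j₂−J=3  J+j₁−j₂=3  J−j₁+j₂=0  j₁+j₂+J+1=7
(j₁±m₁, j₂±m₂, J±M) = (5,1,1,2,3,0)
P² = 288/7
sum k=1..1:
  [1] −1/12 = -1/12
S = -1/12
C² = P²·S² = 2/7 ; C = -0.534522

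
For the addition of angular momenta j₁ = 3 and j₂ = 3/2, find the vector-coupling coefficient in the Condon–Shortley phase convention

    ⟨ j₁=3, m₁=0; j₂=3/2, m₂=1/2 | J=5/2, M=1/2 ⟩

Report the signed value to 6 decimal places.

j₁+j₂−J=2  J+j₁−j₂=4  J−j₁+j₂=1  j₁+j₂+J+1=8
(j₁±m₁, j₂±m₂, J±M) = (3,3,2,1,3,2)
P² = 216/35
sum k=1..2:
  [1] −1/4 = -1/4
  [2] +1/12 = 1/12
S = -1/6
C² = P²·S² = 6/35 ; C = -0.414039

−√(6/35) = -0.414039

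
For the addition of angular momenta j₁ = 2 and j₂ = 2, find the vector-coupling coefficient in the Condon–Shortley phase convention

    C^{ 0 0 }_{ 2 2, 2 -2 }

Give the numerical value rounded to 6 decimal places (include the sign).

j₁+j₂−J=4  J+j₁−j₂=0  J−j₁+j₂=0  j₁+j₂+J+1=5
(j₁±m₁, j₂±m₂, J±M) = (4,0,0,4,0,0)
P² = 576/5
sum k=0..0:
  [0] +1/24 = 1/24
S = 1/24
C² = P²·S² = 1/5 ; C = +0.447214

+√(1/5) = +0.447214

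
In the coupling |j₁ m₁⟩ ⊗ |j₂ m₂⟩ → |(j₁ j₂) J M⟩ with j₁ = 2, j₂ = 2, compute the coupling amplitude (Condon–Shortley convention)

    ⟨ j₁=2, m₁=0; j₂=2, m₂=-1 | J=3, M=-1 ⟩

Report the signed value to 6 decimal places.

j₁+j₂−J=1  J+j₁−j₂=3  J−j₁+j₂=3  j₁+j₂+J+1=8
(j₁±m₁, j₂±m₂, J±M) = (2,2,1,3,2,4)
P² = 36/5
sum k=0..1:
  [0] +1/4 = 1/4
  [1] −1/12 = -1/12
S = 1/6
C² = P²·S² = 1/5 ; C = +0.447214

+0.447214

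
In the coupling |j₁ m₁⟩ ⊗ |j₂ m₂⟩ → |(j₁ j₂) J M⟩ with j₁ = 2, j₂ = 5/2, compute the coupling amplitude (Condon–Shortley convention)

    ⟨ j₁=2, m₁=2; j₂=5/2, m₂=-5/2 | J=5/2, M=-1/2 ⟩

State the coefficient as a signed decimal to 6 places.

+√(3/14) = +0.462910

√[6·2!2!3!/8! · 4!0!0!5!2!3!] = √(864/7)
  +(−1)^0/∏(0,2,0,0,2,3)! = 1/24  (running 1/24)
⟨..|..⟩ = √(864/7)·(1/24) = +0.462910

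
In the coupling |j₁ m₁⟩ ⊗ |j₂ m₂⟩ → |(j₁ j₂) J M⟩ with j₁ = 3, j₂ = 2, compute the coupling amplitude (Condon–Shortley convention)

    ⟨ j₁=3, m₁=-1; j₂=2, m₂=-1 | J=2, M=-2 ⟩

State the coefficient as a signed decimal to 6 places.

-0.462910

triangle: 3!×3!×1!/8! = 36/40320
(j±m)!: 2!×4!×1!×3!×0!×4! = 6912
prefactor² = (2J+1)×Δ×N² = 216/7
  k=1: −1/(1!×2!×3!×0!×0!×1!) = -1/12
Σ = -1/12  ⇒  CG² = 216/7×(-1/12)² = 3/14
CG = −√(3/14) = -0.462910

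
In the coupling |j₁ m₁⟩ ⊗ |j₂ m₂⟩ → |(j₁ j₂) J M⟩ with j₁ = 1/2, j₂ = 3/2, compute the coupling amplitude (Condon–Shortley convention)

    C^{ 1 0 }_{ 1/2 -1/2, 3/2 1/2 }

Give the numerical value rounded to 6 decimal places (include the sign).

-0.707107

√[3·1!0!2!/4! · 0!1!2!1!1!1!] = √(1/2)
  +(−1)^1/∏(1,0,0,1,0,1)! = -1  (running -1)
⟨..|..⟩ = √(1/2)·(-1) = -0.707107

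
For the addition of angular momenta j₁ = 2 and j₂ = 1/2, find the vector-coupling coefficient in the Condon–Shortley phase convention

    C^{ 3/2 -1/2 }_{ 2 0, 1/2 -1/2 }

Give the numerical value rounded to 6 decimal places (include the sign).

+√(2/5) ≈ +0.632456

j₁+j₂−J=1  J+j₁−j₂=3  J−j₁+j₂=0  j₁+j₂+J+1=5
(j₁±m₁, j₂±m₂, J±M) = (2,2,0,1,1,2)
P² = 8/5
sum k=0..0:
  [0] +1/2 = 1/2
S = 1/2
C² = P²·S² = 2/5 ; C = +0.632456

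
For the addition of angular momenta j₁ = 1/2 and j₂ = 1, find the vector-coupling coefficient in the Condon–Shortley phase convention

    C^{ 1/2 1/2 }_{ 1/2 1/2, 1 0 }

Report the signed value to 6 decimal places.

+√(1/3) ≈ +0.577350

√[2·1!0!1!/3! · 1!0!1!1!1!0!] = √(1/3)
  +(−1)^0/∏(0,1,0,1,0,0)! = 1  (running 1)
⟨..|..⟩ = √(1/3)·(1) = +0.577350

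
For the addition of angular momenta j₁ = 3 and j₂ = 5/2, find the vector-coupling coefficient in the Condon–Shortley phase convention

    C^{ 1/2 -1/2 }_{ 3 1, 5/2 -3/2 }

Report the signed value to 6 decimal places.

-0.308607  (= −√(2/21))

j₁+j₂−J=5  J+j₁−j₂=1  J−j₁+j₂=0  j₁+j₂+J+1=7
(j₁±m₁, j₂±m₂, J±M) = (4,2,1,4,0,1)
P² = 384/7
sum k=1..1:
  [1] −1/24 = -1/24
S = -1/24
C² = P²·S² = 2/21 ; C = -0.308607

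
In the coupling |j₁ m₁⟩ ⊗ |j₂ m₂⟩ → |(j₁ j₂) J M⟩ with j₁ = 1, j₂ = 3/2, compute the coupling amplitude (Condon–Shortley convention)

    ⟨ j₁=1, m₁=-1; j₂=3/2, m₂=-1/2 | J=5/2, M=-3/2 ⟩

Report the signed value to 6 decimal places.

j₁+j₂−J=0  J+j₁−j₂=2  J−j₁+j₂=3  j₁+j₂+J+1=6
(j₁±m₁, j₂±m₂, J±M) = (0,2,1,2,1,4)
P² = 48/5
sum k=0..0:
  [0] +1/4 = 1/4
S = 1/4
C² = P²·S² = 3/5 ; C = +0.774597

+√(3/5) ≈ +0.774597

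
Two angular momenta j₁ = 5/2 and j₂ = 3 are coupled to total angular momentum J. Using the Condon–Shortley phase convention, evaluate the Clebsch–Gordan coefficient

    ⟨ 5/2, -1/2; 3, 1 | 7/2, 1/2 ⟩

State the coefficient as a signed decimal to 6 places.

-0.125988

√[8·2!3!4!/10! · 2!3!4!2!4!3!] = √(9216/175)
  +(−1)^0/∏(0,2,3,4,0,0)! = 1/288  (running 1/288)
  +(−1)^1/∏(1,1,2,3,1,1)! = -1/12  (running -23/288)
  +(−1)^2/∏(2,0,1,2,2,2)! = 1/16  (running -5/288)
⟨..|..⟩ = √(9216/175)·(-5/288) = -0.125988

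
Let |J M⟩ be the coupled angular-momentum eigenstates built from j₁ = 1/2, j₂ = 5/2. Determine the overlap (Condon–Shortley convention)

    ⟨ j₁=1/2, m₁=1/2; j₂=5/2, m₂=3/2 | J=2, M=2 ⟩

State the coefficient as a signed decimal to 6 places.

+0.408248  (= +√(1/6))

√[5·1!0!4!/6! · 1!0!4!1!4!0!] = √(96)
  +(−1)^0/∏(0,1,0,4,0,0)! = 1/24  (running 1/24)
⟨..|..⟩ = √(96)·(1/24) = +0.408248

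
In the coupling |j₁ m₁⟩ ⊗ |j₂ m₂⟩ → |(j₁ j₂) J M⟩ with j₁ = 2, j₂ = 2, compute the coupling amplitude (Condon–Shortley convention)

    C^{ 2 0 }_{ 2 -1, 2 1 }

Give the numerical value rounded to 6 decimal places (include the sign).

+√(1/14) = +0.267261

triangle: 2!×2!×2!/7! = 8/5040
(j±m)!: 1!×3!×3!×1!×2!×2! = 144
prefactor² = (2J+1)×Δ×N² = 8/7
  k=1: −1/(1!×1!×2!×2!×0!×0!) = -1/4
  k=2: +1/(2!×0!×1!×1!×1!×1!) = 1/2
Σ = 1/4  ⇒  CG² = 8/7×1/4² = 1/14
CG = +√(1/14) = +0.267261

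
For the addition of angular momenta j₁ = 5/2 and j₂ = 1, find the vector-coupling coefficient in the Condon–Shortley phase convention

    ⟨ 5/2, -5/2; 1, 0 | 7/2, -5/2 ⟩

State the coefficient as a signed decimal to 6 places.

√[8·0!5!2!/8! · 0!5!1!1!1!6!] = √(28800/7)
  +(−1)^0/∏(0,0,5,1,0,1)! = 1/120  (running 1/120)
⟨..|..⟩ = √(28800/7)·(1/120) = +0.534522

+√(2/7) ≈ +0.534522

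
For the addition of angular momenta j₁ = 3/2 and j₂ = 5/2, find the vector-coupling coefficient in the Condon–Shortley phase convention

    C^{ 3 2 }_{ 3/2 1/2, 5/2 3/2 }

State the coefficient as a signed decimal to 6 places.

j₁+j₂−J=1  J+j₁−j₂=2  J−j₁+j₂=4  j₁+j₂+J+1=8
(j₁±m₁, j₂±m₂, J±M) = (2,1,4,1,5,1)
P² = 48
sum k=0..1:
  [0] +1/24 = 1/24
  [1] −1/12 = -1/12
S = -1/24
C² = P²·S² = 1/12 ; C = -0.288675

−√(1/12) ≈ -0.288675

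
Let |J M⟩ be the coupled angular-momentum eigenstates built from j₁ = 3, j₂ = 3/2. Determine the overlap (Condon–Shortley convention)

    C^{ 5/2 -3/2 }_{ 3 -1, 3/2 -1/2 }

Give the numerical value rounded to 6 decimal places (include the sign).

triangle: 2!*4!*1!/8! = 48/40320
(j±m)!: 2!*4!*1!*2!*1!*4! = 2304
prefactor² = (2J+1)*Δ*N² = 576/35
  k=0: +1/(0!*2!*4!*1!*0!*0!) = 1/48
  k=1: −1/(1!*1!*3!*0!*1!*1!) = -1/6
Σ = -7/48  ⇒  CG² = 576/35*(-7/48)² = 7/20
CG = −√(7/20) = -0.591608

-0.591608  (= −√(7/20))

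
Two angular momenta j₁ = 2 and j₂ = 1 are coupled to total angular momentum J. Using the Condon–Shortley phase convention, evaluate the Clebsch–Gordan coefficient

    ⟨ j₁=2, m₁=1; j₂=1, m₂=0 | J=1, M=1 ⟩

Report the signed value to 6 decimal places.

√[3·2!2!0!/5! · 3!1!1!1!2!0!] = √(6/5)
  +(−1)^1/∏(1,1,0,0,2,0)! = -1/2  (running -1/2)
⟨..|..⟩ = √(6/5)·(-1/2) = -0.547723

-0.547723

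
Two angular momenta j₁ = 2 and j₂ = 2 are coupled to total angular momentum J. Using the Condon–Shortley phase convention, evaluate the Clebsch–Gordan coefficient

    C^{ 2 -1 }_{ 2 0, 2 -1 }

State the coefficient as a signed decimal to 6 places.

-0.267261

√[5·2!2!2!/7! · 2!2!1!3!1!3!] = √(8/7)
  +(−1)^0/∏(0,2,2,1,0,1)! = 1/4  (running 1/4)
  +(−1)^1/∏(1,1,1,0,1,2)! = -1/2  (running -1/4)
⟨..|..⟩ = √(8/7)·(-1/4) = -0.267261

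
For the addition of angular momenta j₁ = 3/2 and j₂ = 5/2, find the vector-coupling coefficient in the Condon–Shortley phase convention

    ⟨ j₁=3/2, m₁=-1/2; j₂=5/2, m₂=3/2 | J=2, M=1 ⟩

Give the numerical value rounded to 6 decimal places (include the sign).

√[5·2!1!3!/7! · 1!2!4!1!3!1!] = √(24/7)
  +(−1)^1/∏(1,1,1,3,0,0)! = -1/6  (running -1/6)
  +(−1)^2/∏(2,0,0,2,1,1)! = 1/4  (running 1/12)
⟨..|..⟩ = √(24/7)·(1/12) = +0.154303

+√(1/42) = +0.154303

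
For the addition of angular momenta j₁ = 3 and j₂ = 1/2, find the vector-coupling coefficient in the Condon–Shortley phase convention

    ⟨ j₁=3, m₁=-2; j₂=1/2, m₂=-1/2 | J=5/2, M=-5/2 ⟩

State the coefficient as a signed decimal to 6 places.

triangle: 1!·5!·0!/7! = 120/5040
(j±m)!: 1!·5!·0!·1!·0!·5! = 14400
prefactor² = (2J+1)·Δ·N² = 14400/7
  k=0: +1/(0!·1!·5!·0!·0!·0!) = 1/120
Σ = 1/120  ⇒  CG² = 14400/7·1/120² = 1/7
CG = +√(1/7) = +0.377964

+0.377964  (= +√(1/7))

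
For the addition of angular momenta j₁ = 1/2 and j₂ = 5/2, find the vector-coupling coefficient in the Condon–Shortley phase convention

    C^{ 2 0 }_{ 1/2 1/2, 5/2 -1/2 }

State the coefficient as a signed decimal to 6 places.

+√(1/2) ≈ +0.707107

√[5·1!0!4!/6! · 1!0!2!3!2!2!] = √(8)
  +(−1)^0/∏(0,1,0,2,0,2)! = 1/4  (running 1/4)
⟨..|..⟩ = √(8)·(1/4) = +0.707107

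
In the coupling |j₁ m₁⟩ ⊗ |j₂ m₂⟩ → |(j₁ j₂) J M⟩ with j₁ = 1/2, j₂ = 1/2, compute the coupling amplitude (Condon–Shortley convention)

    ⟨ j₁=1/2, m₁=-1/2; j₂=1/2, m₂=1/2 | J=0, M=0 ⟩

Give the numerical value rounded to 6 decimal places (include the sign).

√[1·1!0!0!/2! · 0!1!1!0!0!0!] = √(1/2)
  +(−1)^1/∏(1,0,0,0,0,0)! = -1  (running -1)
⟨..|..⟩ = √(1/2)·(-1) = -0.707107

−√(1/2) = -0.707107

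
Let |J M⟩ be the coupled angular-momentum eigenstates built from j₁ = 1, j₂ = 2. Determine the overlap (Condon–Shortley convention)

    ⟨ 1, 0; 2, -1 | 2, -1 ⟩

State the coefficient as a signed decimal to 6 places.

j₁+j₂−J=1  J+j₁−j₂=1  J−j₁+j₂=3  j₁+j₂+J+1=6
(j₁±m₁, j₂±m₂, J±M) = (1,1,1,3,1,3)
P² = 3/2
sum k=0..1:
  [0] +1/2 = 1/2
  [1] −1/6 = -1/6
S = 1/3
C² = P²·S² = 1/6 ; C = +0.408248

+√(1/6) ≈ +0.408248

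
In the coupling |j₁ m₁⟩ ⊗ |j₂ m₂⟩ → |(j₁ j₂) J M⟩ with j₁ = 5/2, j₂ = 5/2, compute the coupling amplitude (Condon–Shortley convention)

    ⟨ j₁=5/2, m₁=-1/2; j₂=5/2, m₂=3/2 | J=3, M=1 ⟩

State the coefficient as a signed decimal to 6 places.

√[7·2!3!3!/9! · 2!3!4!1!4!2!] = √(96/5)
  +(−1)^1/∏(1,1,2,3,1,0)! = -1/12  (running -1/12)
  +(−1)^2/∏(2,0,1,2,2,1)! = 1/8  (running 1/24)
⟨..|..⟩ = √(96/5)·(1/24) = +0.182574

+0.182574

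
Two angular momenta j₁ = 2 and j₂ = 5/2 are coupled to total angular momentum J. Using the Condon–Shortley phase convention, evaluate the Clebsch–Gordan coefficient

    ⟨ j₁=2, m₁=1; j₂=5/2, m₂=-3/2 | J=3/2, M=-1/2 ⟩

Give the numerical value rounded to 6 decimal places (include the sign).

-0.138013  (= −√(2/105))

triangle: 3!·1!·2!/7! = 12/5040
(j±m)!: 3!·1!·1!·4!·1!·2! = 288
prefactor² = (2J+1)·Δ·N² = 96/35
  k=0: +1/(0!·3!·1!·1!·0!·1!) = 1/6
  k=1: −1/(1!·2!·0!·0!·1!·2!) = -1/4
Σ = -1/12  ⇒  CG² = 96/35·(-1/12)² = 2/105
CG = −√(2/105) = -0.138013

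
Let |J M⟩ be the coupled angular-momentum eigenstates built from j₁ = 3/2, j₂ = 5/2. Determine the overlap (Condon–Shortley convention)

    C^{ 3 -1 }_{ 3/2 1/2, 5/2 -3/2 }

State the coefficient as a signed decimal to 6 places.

+0.639010  (= +√(49/120))

√[7·1!2!4!/8! · 2!1!1!4!2!4!] = √(96/5)
  +(−1)^0/∏(0,1,1,1,1,3)! = 1/6  (running 1/6)
  +(−1)^1/∏(1,0,0,0,2,4)! = -1/48  (running 7/48)
⟨..|..⟩ = √(96/5)·(7/48) = +0.639010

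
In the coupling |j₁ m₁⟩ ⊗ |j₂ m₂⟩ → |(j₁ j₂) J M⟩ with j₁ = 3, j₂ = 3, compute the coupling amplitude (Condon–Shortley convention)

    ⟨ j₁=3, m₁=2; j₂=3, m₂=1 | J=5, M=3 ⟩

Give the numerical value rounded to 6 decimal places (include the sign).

+0.408248  (= +√(1/6))

√[11·1!5!5!/12! · 5!1!4!2!8!2!] = √(153600)
  +(−1)^0/∏(0,1,1,4,4,1)! = 1/576  (running 1/576)
  +(−1)^1/∏(1,0,0,3,5,2)! = -1/1440  (running 1/960)
⟨..|..⟩ = √(153600)·(1/960) = +0.408248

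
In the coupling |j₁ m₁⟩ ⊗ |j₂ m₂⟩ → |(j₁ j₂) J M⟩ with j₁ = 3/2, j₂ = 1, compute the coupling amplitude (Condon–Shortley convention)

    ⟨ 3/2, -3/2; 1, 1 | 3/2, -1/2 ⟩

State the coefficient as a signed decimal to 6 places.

-0.632456  (= −√(2/5))

triangle: 1!×2!×1!/5! = 2/120
(j±m)!: 0!×3!×2!×0!×1!×2! = 24
prefactor² = (2J+1)×Δ×N² = 8/5
  k=1: −1/(1!×0!×2!×1!×0!×0!) = -1/2
Σ = -1/2  ⇒  CG² = 8/5×(-1/2)² = 2/5
CG = −√(2/5) = -0.632456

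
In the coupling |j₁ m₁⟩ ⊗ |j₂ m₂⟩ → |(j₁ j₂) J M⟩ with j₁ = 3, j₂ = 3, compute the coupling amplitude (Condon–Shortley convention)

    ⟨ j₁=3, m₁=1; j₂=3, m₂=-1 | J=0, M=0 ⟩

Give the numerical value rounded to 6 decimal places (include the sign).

√[1·6!0!0!/7! · 4!2!2!4!0!0!] = √(2304/7)
  +(−1)^2/∏(2,4,0,0,0,0)! = 1/48  (running 1/48)
⟨..|..⟩ = √(2304/7)·(1/48) = +0.377964

+√(1/7) ≈ +0.377964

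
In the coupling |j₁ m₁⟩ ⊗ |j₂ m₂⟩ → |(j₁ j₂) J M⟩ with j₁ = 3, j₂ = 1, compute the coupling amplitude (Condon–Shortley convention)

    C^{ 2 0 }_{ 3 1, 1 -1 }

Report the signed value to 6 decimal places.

triangle: 2!×4!×0!/7! = 48/5040
(j±m)!: 4!×2!×0!×2!×2!×2! = 384
prefactor² = (2J+1)×Δ×N² = 128/7
  k=0: +1/(0!×2!×2!×0!×2!×0!) = 1/8
Σ = 1/8  ⇒  CG² = 128/7×1/8² = 2/7
CG = +√(2/7) = +0.534522

+√(2/7) ≈ +0.534522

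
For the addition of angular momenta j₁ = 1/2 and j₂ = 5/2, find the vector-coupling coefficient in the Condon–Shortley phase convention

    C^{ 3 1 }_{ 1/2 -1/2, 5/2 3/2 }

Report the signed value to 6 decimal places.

√[7·0!1!5!/7! · 0!1!4!1!4!2!] = √(192)
  +(−1)^0/∏(0,0,1,4,0,1)! = 1/24  (running 1/24)
⟨..|..⟩ = √(192)·(1/24) = +0.577350

+0.577350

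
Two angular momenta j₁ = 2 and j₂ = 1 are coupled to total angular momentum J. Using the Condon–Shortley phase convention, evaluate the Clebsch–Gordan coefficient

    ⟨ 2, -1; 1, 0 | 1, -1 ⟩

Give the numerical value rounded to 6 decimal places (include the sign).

triangle: 2!*2!*0!/5! = 4/120
(j±m)!: 1!*3!*1!*1!*0!*2! = 12
prefactor² = (2J+1)*Δ*N² = 6/5
  k=1: −1/(1!*1!*2!*0!*0!*0!) = -1/2
Σ = -1/2  ⇒  CG² = 6/5*(-1/2)² = 3/10
CG = −√(3/10) = -0.547723

−√(3/10) = -0.547723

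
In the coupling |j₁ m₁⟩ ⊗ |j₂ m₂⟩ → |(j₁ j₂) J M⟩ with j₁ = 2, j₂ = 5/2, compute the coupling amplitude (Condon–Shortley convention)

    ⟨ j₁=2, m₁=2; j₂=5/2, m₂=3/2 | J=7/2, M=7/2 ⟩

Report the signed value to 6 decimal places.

triangle: 1!*3!*4!/9! = 144/362880
(j±m)!: 4!*0!*4!*1!*7!*0! = 2903040
prefactor² = (2J+1)*Δ*N² = 9216
  k=0: +1/(0!*1!*0!*4!*3!*0!) = 1/144
Σ = 1/144  ⇒  CG² = 9216*1/144² = 4/9
CG = +√(4/9) = +0.666667

+√(4/9) = +0.666667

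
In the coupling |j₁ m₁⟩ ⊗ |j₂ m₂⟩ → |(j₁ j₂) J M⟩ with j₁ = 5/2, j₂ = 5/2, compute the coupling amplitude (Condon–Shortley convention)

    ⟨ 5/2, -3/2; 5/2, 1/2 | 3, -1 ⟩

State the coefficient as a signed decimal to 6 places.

+√(1/30) = +0.182574

triangle: 2!*3!*3!/9! = 72/362880
(j±m)!: 1!*4!*3!*2!*2!*4! = 13824
prefactor² = (2J+1)*Δ*N² = 96/5
  k=1: −1/(1!*1!*3!*2!*0!*1!) = -1/12
  k=2: +1/(2!*0!*2!*1!*1!*2!) = 1/8
Σ = 1/24  ⇒  CG² = 96/5*1/24² = 1/30
CG = +√(1/30) = +0.182574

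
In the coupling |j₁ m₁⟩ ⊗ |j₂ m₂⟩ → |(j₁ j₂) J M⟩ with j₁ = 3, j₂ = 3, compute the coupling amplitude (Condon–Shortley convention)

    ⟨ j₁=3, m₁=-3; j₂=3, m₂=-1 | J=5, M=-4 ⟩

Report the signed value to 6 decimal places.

triangle: 1!·5!·5!/12! = 14400/479001600
(j±m)!: 0!·6!·2!·4!·1!·9! = 12541132800
prefactor² = (2J+1)·Δ·N² = 4147200
  k=1: −1/(1!·0!·5!·1!·0!·4!) = -1/2880
Σ = -1/2880  ⇒  CG² = 4147200·(-1/2880)² = 1/2
CG = −√(1/2) = -0.707107

-0.707107  (= −√(1/2))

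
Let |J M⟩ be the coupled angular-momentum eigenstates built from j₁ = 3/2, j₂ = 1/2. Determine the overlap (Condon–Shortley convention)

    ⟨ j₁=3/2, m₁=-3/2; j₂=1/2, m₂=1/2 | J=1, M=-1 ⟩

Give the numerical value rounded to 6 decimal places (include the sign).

j₁+j₂−J=1  J+j₁−j₂=2  J−j₁+j₂=0  j₁+j₂+J+1=4
(j₁±m₁, j₂±m₂, J±M) = (0,3,1,0,0,2)
P² = 3
sum k=1..1:
  [1] −1/2 = -1/2
S = -1/2
C² = P²·S² = 3/4 ; C = -0.866025

-0.866025  (= −√(3/4))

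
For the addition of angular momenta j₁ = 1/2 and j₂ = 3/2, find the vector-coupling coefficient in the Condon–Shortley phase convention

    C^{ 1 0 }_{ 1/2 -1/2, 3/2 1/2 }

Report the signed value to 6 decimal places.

√[3·1!0!2!/4! · 0!1!2!1!1!1!] = √(1/2)
  +(−1)^1/∏(1,0,0,1,0,1)! = -1  (running -1)
⟨..|..⟩ = √(1/2)·(-1) = -0.707107

-0.707107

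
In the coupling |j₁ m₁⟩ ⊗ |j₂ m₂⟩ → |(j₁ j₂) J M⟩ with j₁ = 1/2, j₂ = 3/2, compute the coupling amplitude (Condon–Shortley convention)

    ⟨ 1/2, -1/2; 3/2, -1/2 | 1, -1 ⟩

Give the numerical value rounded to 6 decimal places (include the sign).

triangle: 1!×0!×2!/4! = 2/24
(j±m)!: 0!×1!×1!×2!×0!×2! = 4
prefactor² = (2J+1)×Δ×N² = 1
  k=1: −1/(1!×0!×0!×0!×0!×2!) = -1/2
Σ = -1/2  ⇒  CG² = 1×(-1/2)² = 1/4
CG = −√(1/4) = -0.500000

-0.500000  (= −√(1/4))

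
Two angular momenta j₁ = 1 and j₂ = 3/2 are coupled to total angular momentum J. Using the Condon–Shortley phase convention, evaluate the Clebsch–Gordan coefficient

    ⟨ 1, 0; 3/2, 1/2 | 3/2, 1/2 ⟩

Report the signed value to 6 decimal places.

-0.258199  (= −√(1/15))

√[4·1!1!2!/5! · 1!1!2!1!2!1!] = √(4/15)
  +(−1)^0/∏(0,1,1,2,0,0)! = 1/2  (running 1/2)
  +(−1)^1/∏(1,0,0,1,1,1)! = -1  (running -1/2)
⟨..|..⟩ = √(4/15)·(-1/2) = -0.258199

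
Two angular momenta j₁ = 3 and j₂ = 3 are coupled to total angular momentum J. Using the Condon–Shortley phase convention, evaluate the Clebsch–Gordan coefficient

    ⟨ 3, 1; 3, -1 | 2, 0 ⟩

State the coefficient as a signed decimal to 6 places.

−√(3/28) = -0.327327

j₁+j₂−J=4  J+j₁−j₂=2  J−j₁+j₂=2  j₁+j₂+J+1=9
(j₁±m₁, j₂±m₂, J±M) = (4,2,2,4,2,2)
P² = 256/21
sum k=0..2:
  [0] +1/96 = 1/96
  [1] −1/6 = -1/6
  [2] +1/16 = 1/16
S = -3/32
C² = P²·S² = 3/28 ; C = -0.327327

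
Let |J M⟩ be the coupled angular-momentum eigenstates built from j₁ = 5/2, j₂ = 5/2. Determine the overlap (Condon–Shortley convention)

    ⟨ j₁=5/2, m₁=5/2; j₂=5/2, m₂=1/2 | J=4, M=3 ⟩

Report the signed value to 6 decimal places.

j₁+j₂−J=1  J+j₁−j₂=4  J−j₁+j₂=4  j₁+j₂+J+1=10
(j₁±m₁, j₂±m₂, J±M) = (5,0,3,2,7,1)
P² = 10368
sum k=0..0:
  [0] +1/144 = 1/144
S = 1/144
C² = P²·S² = 1/2 ; C = +0.707107

+√(1/2) = +0.707107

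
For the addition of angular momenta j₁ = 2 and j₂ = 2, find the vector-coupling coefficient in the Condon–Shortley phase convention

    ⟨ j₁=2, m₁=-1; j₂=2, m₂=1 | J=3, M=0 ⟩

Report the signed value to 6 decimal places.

√[7·1!3!3!/8! · 1!3!3!1!3!3!] = √(81/10)
  +(−1)^0/∏(0,1,3,3,0,0)! = 1/36  (running 1/36)
  +(−1)^1/∏(1,0,2,2,1,1)! = -1/4  (running -2/9)
⟨..|..⟩ = √(81/10)·(-2/9) = -0.632456

−√(2/5) ≈ -0.632456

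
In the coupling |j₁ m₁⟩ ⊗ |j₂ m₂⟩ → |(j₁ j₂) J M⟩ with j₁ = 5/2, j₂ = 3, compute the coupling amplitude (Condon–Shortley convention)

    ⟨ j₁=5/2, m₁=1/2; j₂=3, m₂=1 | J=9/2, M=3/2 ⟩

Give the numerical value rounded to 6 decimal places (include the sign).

-0.147122  (= −√(5/231))

triangle: 1!×4!×5!/11! = 2880/39916800
(j±m)!: 3!×2!×4!×2!×6!×3! = 2488320
prefactor² = (2J+1)×Δ×N² = 138240/77
  k=0: +1/(0!×1!×2!×4!×2!×1!) = 1/96
  k=1: −1/(1!×0!×1!×3!×3!×2!) = -1/72
Σ = -1/288  ⇒  CG² = 138240/77×(-1/288)² = 5/231
CG = −√(5/231) = -0.147122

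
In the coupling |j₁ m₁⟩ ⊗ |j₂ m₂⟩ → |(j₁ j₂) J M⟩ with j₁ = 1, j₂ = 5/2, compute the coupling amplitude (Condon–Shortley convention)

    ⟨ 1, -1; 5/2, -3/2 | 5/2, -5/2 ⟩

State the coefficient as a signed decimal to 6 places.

triangle: 1!×1!×4!/7! = 24/5040
(j±m)!: 0!×2!×1!×4!×0!×5! = 5760
prefactor² = (2J+1)×Δ×N² = 1152/7
  k=1: −1/(1!×0!×1!×0!×0!×4!) = -1/24
Σ = -1/24  ⇒  CG² = 1152/7×(-1/24)² = 2/7
CG = −√(2/7) = -0.534522

-0.534522  (= −√(2/7))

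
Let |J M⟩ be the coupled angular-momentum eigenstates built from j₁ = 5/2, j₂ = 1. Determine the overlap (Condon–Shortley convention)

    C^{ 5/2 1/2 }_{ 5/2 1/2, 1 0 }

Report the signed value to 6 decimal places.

√[6·1!4!1!/7! · 3!2!1!1!3!2!] = √(144/35)
  +(−1)^0/∏(0,1,2,1,2,0)! = 1/4  (running 1/4)
  +(−1)^1/∏(1,0,1,0,3,1)! = -1/6  (running 1/12)
⟨..|..⟩ = √(144/35)·(1/12) = +0.169031

+√(1/35) = +0.169031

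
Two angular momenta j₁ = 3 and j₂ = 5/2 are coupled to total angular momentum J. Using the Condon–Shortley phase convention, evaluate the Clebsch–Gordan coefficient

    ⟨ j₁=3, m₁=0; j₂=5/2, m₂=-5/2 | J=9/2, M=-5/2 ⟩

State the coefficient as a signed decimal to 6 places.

+√(25/66) = +0.615457

√[10·1!5!4!/11! · 3!3!0!5!2!7!] = √(345600/11)
  +(−1)^0/∏(0,1,3,0,2,4)! = 1/288  (running 1/288)
⟨..|..⟩ = √(345600/11)·(1/288) = +0.615457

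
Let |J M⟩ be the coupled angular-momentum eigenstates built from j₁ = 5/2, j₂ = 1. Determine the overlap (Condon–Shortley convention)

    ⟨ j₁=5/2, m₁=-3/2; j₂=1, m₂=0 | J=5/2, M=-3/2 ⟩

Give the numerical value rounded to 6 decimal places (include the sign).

−√(9/35) ≈ -0.507093

triangle: 1!*4!*1!/7! = 24/5040
(j±m)!: 1!*4!*1!*1!*1!*4! = 576
prefactor² = (2J+1)*Δ*N² = 576/35
  k=0: +1/(0!*1!*4!*1!*0!*0!) = 1/24
  k=1: −1/(1!*0!*3!*0!*1!*1!) = -1/6
Σ = -1/8  ⇒  CG² = 576/35*(-1/8)² = 9/35
CG = −√(9/35) = -0.507093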